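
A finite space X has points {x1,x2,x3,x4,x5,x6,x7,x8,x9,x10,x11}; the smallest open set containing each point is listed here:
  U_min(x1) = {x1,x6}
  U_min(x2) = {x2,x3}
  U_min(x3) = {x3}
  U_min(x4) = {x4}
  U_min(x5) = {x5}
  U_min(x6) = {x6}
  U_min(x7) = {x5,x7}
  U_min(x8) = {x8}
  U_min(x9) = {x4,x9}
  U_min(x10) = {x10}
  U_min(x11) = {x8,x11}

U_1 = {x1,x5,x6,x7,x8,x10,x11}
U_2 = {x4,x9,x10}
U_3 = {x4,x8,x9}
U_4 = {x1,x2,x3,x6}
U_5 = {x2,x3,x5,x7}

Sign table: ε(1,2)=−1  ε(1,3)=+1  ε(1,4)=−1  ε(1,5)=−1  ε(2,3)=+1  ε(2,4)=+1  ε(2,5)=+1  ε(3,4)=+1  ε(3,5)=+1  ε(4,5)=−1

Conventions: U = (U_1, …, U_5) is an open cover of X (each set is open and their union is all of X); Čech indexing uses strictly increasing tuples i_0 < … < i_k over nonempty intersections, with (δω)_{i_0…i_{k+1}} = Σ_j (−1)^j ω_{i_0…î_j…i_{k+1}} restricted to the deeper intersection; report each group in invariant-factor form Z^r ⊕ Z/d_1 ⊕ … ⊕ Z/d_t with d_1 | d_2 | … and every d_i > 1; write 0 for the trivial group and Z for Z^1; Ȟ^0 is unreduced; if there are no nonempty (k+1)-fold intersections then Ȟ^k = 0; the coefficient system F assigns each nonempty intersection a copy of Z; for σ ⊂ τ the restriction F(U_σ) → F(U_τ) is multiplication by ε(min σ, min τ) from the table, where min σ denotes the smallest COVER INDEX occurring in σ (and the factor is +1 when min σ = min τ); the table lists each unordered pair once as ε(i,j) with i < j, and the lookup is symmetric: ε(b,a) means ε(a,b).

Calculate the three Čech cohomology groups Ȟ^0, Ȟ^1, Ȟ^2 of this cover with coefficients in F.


Ȟ^0 ≅ 0, Ȟ^1 ≅ Z ⊕ Z/2 and Ȟ^2 ≅ 0

intersection data:
  U12={x10} U13={x8} U14={x1,x6} U15={x5,x7} U23={x4,x9} U45={x2,x3}
C dims 5,6; δ0: rk 5, SNF 1^4·2
Ȟ^0 = (5 − 5) − 0 = 0, so Ȟ^0 ≅ 0
Ȟ^1 = (6 − 0) − 5 = 1 plus torsion [2], so Ȟ^1 ≅ Z ⊕ Z/2
Ȟ^2 = (0 − 0) − 0 = 0, so Ȟ^2 ≅ 0


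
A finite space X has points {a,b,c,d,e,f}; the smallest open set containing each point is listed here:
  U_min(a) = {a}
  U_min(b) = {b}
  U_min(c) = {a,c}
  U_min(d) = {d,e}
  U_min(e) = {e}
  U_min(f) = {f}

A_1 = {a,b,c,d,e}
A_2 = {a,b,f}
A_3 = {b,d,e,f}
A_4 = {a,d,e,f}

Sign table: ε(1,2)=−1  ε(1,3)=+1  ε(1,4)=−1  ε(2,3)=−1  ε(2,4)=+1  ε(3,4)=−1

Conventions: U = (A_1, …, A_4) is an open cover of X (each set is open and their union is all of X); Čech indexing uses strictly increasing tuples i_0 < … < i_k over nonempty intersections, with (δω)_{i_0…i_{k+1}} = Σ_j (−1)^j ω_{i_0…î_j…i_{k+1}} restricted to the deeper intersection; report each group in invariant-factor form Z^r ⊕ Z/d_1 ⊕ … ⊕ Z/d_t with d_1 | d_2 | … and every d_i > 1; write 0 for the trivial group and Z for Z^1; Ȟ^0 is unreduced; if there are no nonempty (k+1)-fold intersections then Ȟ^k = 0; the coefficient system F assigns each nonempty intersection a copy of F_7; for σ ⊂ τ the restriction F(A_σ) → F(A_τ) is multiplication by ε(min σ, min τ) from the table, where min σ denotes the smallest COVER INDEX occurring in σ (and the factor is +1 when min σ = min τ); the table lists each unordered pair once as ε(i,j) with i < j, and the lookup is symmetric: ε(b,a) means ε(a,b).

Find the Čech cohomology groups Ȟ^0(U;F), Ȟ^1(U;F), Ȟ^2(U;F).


Ȟ^0 ≅ Z/7; Ȟ^1 ≅ 0; Ȟ^2 ≅ Z/7

intersection data:
  A12={a,b} A13={b,d,e} A14={a,d,e} A23={b,f} A24={a,f} A34={d,e,f}
  A123={b} A124={a} A134={d,e} A234={f}
C dims 4,6,4; δ0: rk_F7 3; δ1: rk_F7 3
Ȟ^0 = (4 − 3) − 0 = 1, so Ȟ^0 ≅ Z/7
Ȟ^1 = (6 − 3) − 3 = 0, so Ȟ^1 ≅ 0
Ȟ^2 = (4 − 0) − 3 = 1, so Ȟ^2 ≅ Z/7


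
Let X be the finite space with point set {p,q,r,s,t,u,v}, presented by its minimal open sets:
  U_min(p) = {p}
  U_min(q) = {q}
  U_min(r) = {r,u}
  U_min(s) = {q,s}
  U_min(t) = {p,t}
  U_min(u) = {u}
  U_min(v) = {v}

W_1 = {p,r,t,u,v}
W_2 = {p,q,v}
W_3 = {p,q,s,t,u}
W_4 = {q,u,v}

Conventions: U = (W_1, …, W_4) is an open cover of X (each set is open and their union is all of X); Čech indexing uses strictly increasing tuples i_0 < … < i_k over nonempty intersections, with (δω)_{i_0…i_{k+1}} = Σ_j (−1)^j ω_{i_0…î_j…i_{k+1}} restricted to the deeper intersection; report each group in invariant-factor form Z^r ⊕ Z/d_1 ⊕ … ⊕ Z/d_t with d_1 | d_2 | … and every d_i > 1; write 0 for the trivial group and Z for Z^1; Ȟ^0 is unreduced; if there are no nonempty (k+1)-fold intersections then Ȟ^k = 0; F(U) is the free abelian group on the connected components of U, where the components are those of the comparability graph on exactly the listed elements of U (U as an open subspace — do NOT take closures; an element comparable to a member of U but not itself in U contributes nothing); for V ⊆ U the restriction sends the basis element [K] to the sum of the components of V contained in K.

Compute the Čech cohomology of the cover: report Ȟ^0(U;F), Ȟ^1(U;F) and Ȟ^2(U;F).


Ȟ^0(U;F) ≅ Z^4, Ȟ^1(U;F) ≅ 0 and Ȟ^2(U;F) ≅ 0

cover nerve:
  W12={p,v} W13={p,t,u} W14={u,v} W23={p,q} W24={q,v} W34={q,u}
  W123={p} W124={v} W134={u} W234={q}
components per intersection:
  W1: {p,t} {r,u} {v}
  W2: {p} {q} {v}
  W3: {p,t} {q,s} {u}
  W4: {q} {u} {v}
  W12: {p} {v}
  W13: {p,t} {u}
  W14: {u} {v}
  W23: {p} {q}
  W24: {q} {v}
  W34: {q} {u}
  W123: {p}
  W124: {v}
  W134: {u}
  W234: {q}
C dims 12,12,4; δ0: rk 8, SNF 1^8; δ1: rk 4, SNF 1^4
Ȟ^0: (12−8)−0=4 ⇒ Z^4
Ȟ^1: (12−4)−8=0 ⇒ 0
Ȟ^2: (4−0)−4=0 ⇒ 0


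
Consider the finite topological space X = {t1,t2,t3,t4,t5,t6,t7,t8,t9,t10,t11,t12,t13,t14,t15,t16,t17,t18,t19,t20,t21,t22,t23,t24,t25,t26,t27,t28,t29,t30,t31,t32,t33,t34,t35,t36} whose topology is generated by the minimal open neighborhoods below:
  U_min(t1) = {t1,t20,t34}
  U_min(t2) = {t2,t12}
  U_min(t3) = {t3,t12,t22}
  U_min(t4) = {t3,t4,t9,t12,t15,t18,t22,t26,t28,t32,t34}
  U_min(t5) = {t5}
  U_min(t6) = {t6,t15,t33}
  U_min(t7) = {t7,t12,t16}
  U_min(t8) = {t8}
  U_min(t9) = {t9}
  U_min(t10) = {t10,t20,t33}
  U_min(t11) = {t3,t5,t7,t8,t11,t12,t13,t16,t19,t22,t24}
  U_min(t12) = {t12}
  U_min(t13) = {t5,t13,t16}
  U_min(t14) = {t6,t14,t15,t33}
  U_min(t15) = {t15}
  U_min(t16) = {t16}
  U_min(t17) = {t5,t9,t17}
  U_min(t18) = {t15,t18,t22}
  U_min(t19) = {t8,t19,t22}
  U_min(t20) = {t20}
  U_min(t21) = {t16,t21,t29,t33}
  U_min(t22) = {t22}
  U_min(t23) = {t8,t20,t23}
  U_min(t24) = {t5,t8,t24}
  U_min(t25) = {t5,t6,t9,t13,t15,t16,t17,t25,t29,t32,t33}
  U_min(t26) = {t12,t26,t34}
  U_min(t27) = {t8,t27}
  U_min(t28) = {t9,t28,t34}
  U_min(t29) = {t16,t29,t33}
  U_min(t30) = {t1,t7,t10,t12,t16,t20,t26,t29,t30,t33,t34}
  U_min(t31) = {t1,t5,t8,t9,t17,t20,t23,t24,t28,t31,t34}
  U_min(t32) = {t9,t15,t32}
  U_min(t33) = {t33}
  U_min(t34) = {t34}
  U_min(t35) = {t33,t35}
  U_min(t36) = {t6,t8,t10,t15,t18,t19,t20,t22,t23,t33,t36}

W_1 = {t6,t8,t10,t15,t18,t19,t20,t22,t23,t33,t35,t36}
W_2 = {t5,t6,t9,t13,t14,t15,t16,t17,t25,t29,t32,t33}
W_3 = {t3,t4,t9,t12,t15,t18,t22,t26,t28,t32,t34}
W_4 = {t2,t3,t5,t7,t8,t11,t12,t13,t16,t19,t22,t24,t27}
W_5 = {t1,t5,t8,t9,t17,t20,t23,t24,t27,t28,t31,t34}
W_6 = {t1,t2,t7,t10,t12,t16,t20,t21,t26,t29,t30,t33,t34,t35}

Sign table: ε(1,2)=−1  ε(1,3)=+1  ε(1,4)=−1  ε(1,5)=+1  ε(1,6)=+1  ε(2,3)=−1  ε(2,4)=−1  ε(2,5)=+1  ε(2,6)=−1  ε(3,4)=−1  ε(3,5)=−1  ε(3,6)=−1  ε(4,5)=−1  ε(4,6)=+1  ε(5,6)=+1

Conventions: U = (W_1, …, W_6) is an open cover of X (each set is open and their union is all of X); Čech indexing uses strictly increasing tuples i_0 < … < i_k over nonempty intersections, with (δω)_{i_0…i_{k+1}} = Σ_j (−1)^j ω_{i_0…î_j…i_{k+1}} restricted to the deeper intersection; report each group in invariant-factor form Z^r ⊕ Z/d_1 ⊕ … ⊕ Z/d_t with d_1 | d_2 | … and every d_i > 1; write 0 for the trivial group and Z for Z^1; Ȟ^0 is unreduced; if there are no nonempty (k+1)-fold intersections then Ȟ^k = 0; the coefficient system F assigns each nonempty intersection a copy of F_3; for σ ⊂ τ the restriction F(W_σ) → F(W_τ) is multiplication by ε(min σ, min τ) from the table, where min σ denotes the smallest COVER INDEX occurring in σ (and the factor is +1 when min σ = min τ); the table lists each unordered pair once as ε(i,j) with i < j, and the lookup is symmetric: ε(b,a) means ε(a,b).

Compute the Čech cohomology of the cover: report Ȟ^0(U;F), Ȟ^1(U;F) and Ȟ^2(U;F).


nerve simplices:
  W12={t6,t15,t33} W13={t15,t18,t22} W14={t8,t19,t22} W15={t8,t20,t23} W16={t10,t20,t33,t35} W23={t9,t15,t32} W24={t5,t13,t16} W25={t5,t9,t17} W26={t16,t29,t33} W34={t3,t12,t22} W35={t9,t28,t34} W36={t12,t26,t34} W45={t5,t8,t24,t27} W46={t2,t7,t12,t16} W56={t1,t20,t34}
  W123={t15} W126={t33} W134={t22} W145={t8} W156={t20} W235={t9} W245={t5} W246={t16} W346={t12} W356={t34}
C dims 6,15,10; δ0: rk_F3 6; δ1: rk_F3 9
degree 0: 6−6−0 = 0 → Ȟ^0 ≅ 0
degree 1: 15−9−6 = 0 → Ȟ^1 ≅ 0
degree 2: 10−0−9 = 1 → Ȟ^2 ≅ Z/3

Ȟ^0(U;F) ≅ 0, Ȟ^1(U;F) ≅ 0 and Ȟ^2(U;F) ≅ Z/3


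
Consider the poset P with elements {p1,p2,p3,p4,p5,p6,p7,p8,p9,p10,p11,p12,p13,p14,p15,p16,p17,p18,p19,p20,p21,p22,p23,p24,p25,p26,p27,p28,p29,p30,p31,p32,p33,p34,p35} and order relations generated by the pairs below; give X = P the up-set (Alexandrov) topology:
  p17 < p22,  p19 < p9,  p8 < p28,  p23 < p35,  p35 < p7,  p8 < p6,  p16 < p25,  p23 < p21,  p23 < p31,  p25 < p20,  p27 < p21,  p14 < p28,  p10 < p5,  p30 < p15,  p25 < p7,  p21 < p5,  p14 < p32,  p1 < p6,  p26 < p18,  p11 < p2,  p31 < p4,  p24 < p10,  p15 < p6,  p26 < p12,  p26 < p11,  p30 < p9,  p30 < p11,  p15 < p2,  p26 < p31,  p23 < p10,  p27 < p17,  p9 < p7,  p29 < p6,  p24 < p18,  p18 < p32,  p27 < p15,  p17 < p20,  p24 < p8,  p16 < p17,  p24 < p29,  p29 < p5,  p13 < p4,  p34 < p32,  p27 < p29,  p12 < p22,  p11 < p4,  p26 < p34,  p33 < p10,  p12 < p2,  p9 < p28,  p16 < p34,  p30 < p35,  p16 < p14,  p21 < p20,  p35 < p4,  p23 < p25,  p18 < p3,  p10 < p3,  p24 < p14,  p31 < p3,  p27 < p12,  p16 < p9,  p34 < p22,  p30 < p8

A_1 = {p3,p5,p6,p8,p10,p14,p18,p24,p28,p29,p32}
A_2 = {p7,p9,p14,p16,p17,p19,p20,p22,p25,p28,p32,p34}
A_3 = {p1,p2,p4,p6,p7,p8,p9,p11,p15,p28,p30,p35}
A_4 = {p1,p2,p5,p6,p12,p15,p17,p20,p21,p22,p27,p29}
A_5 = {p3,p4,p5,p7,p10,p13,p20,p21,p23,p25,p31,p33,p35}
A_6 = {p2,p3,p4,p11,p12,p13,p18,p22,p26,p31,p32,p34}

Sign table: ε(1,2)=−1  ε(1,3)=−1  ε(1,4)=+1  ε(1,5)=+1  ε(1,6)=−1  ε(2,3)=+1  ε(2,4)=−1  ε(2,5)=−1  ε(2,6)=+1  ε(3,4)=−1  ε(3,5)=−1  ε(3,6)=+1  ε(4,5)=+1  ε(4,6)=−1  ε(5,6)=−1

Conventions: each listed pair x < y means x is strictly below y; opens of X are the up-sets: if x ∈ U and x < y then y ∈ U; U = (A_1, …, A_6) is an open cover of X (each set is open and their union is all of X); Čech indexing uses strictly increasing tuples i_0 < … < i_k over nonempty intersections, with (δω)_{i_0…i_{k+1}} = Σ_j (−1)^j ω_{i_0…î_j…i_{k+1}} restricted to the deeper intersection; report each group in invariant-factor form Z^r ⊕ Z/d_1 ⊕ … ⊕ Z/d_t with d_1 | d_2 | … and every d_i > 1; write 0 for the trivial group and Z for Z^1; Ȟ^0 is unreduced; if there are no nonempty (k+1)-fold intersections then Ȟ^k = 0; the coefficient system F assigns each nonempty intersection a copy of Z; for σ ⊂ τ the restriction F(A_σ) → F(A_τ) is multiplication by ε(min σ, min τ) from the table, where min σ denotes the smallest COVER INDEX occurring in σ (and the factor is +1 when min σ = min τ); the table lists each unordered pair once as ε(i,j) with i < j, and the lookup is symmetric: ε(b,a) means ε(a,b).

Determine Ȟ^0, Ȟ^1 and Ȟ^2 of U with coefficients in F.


Ȟ^0(U;F) ≅ Z, Ȟ^1(U;F) ≅ 0, Ȟ^2(U;F) ≅ Z/2

nerve of the cover:
  A12={p14,p28,p32} A13={p6,p8,p28} A14={p5,p6,p29} A15={p3,p5,p10} A16={p3,p18,p32} A23={p7,p9,p28} A24={p17,p20,p22} A25={p7,p20,p25} A26={p22,p32,p34} A34={p1,p2,p6,p15} A35={p4,p7,p35} A36={p2,p4,p11} A45={p5,p20,p21} A46={p2,p12,p22} A56={p3,p4,p13,p31}
  A123={p28} A126={p32} A134={p6} A145={p5} A156={p3} A235={p7} A245={p20} A246={p22} A346={p2} A356={p4}
C dims 6,15,10; δ0: rk 5, SNF 1^5; δ1: rk 10, SNF 1^9·2
Ȟ^0 = (6 − 5) − 0 = 1, so Ȟ^0 ≅ Z
Ȟ^1 = (15 − 10) − 5 = 0, so Ȟ^1 ≅ 0
Ȟ^2 = (10 − 0) − 10 = 0 plus torsion [2], so Ȟ^2 ≅ Z/2


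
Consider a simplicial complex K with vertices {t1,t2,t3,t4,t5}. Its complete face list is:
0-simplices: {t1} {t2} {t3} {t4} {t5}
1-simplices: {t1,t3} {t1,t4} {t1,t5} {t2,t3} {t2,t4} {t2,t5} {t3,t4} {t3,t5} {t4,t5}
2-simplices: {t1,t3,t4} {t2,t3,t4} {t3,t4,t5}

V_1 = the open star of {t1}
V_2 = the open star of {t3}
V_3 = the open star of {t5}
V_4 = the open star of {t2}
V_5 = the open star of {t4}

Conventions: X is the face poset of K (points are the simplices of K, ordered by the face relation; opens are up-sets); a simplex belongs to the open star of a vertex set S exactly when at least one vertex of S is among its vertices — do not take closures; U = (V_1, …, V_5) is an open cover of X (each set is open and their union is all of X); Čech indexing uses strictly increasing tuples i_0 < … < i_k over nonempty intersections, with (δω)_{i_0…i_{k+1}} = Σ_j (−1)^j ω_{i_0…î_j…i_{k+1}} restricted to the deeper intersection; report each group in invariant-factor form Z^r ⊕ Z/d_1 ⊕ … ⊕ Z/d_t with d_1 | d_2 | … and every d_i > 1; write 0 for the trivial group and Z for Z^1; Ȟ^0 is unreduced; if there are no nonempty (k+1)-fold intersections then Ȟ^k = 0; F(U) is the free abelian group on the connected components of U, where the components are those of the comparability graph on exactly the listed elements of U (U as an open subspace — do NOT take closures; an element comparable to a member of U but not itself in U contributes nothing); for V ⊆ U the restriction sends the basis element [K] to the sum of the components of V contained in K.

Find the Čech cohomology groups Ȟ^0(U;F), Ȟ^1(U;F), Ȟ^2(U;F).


intersection data:
  V1={{t1},{t1,t3},{t1,t4},{t1,t5},{t1,t3,t4}} V2={{t3},{t1,t3},{t2,t3},{t3,t4},{t3,t5},{t1,t3,t4},{t2,t3,t4},{t3,t4,t5}} V3={{t5},{t1,t5},{t2,t5},{t3,t5},{t4,t5},{t3,t4,t5}} V4={{t2},{t2,t3},{t2,t4},{t2,t5},{t2,t3,t4}} V5={{t4},{t1,t4},{t2,t4},{t3,t4},{t4,t5},{t1,t3,t4},{t2,t3,t4},{t3,t4,t5}}
  V12={{t1,t3},{t1,t3,t4}} V13={{t1,t5}} V15={{t1,t4},{t1,t3,t4}} V23={{t3,t5},{t3,t4,t5}} V24={{t2,t3},{t2,t3,t4}} V25={{t3,t4},{t1,t3,t4},{t2,t3,t4},{t3,t4,t5}} V34={{t2,t5}} V35={{t4,t5},{t3,t4,t5}} V45={{t2,t4},{t2,t3,t4}}
  V125={{t1,t3,t4}} V235={{t3,t4,t5}} V245={{t2,t3,t4}}
components per intersection:
  V1: {{t1},{t1,t3},{t1,t4},{t1,t5},{t1,t3,t4}}
  V2: {{t3},{t1,t3},{t2,t3},{t3,t4},{t3,t5},{t1,t3,t4},{t2,t3,t4},{t3,t4,t5}}
  V3: {{t5},{t1,t5},{t2,t5},{t3,t5},{t4,t5},{t3,t4,t5}}
  V4: {{t2},{t2,t3},{t2,t4},{t2,t5},{t2,t3,t4}}
  V5: {{t4},{t1,t4},{t2,t4},{t3,t4},{t4,t5},{t1,t3,t4},{t2,t3,t4},{t3,t4,t5}}
  V12: {{t1,t3},{t1,t3,t4}}
  V13: {{t1,t5}}
  V15: {{t1,t4},{t1,t3,t4}}
  V23: {{t3,t5},{t3,t4,t5}}
  V24: {{t2,t3},{t2,t3,t4}}
  V25: {{t3,t4},{t1,t3,t4},{t2,t3,t4},{t3,t4,t5}}
  V34: {{t2,t5}}
  V35: {{t4,t5},{t3,t4,t5}}
  V45: {{t2,t4},{t2,t3,t4}}
  V125: {{t1,t3,t4}}
  V235: {{t3,t4,t5}}
  V245: {{t2,t3,t4}}
C dims 5,9,3; δ0: rk 4, SNF 1^4; δ1: rk 3, SNF 1^3
Ȟ^0 = (5 − 4) − 0 = 1, so Ȟ^0 ≅ Z
Ȟ^1 = (9 − 3) − 4 = 2, so Ȟ^1 ≅ Z^2
Ȟ^2 = (3 − 0) − 3 = 0, so Ȟ^2 ≅ 0

Ȟ^0 ≅ Z; Ȟ^1 ≅ Z^2; Ȟ^2 ≅ 0


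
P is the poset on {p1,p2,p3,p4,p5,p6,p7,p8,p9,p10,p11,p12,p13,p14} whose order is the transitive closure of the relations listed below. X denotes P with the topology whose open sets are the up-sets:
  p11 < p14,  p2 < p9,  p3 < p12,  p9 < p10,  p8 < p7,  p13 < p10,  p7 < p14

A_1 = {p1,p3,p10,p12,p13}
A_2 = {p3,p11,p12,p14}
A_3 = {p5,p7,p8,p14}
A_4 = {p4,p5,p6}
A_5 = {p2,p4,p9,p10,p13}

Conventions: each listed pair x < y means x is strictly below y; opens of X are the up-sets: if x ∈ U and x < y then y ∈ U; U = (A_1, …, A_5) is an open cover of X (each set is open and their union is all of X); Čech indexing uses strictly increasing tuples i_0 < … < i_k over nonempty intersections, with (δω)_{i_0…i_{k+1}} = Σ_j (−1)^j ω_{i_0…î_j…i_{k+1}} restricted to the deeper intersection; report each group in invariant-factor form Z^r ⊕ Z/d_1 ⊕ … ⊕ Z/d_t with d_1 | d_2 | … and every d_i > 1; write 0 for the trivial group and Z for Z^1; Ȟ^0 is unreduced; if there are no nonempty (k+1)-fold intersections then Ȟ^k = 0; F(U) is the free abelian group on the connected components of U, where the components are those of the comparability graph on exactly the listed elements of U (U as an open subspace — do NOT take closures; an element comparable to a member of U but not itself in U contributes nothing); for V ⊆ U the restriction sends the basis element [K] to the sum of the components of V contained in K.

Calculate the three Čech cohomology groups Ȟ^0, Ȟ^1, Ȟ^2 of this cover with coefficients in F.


intersection data:
  A12={p3,p12} A15={p10,p13} A23={p14} A34={p5} A45={p4}
components per intersection:
  A1: {p1} {p3,p12} {p10,p13}
  A2: {p3,p12} {p11,p14}
  A3: {p5} {p7,p8,p14}
  A4: {p4} {p5} {p6}
  A5: {p2,p9,p10,p13} {p4}
  A12: {p3,p12}
  A15: {p10,p13}
  A23: {p14}
  A34: {p5}
  A45: {p4}
C dims 12,5; δ0: rk 5, SNF 1^5
Ȟ^0 = (12 − 5) − 0 = 7, so Ȟ^0 ≅ Z^7
Ȟ^1 = (5 − 0) − 5 = 0, so Ȟ^1 ≅ 0
Ȟ^2 = (0 − 0) − 0 = 0, so Ȟ^2 ≅ 0

Ȟ^0 = Z^7, Ȟ^1 = 0, Ȟ^2 = 0


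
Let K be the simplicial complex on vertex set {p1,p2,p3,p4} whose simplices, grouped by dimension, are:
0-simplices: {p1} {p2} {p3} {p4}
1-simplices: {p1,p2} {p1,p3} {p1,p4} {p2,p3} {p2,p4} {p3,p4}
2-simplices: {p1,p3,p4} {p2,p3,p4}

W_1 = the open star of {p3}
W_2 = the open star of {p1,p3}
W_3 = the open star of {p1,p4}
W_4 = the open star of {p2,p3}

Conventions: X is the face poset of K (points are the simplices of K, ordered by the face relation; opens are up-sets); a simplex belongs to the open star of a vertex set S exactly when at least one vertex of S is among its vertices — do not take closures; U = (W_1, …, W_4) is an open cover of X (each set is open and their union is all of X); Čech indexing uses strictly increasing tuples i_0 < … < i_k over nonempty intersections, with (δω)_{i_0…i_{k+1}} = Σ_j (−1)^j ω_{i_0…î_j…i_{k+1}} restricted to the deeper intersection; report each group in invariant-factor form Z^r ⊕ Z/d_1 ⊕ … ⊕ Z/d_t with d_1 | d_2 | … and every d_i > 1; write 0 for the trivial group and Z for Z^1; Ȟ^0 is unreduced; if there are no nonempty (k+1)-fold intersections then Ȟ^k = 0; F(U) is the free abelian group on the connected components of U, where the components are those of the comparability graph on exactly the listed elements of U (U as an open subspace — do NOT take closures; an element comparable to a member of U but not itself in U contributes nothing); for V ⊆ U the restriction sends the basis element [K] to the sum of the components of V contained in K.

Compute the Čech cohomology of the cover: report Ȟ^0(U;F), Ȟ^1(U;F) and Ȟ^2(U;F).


nonempty intersections:
  W1={{p3},{p1,p3},{p2,p3},{p3,p4},{p1,p3,p4},{p2,p3,p4}} W2={{p1},{p3},{p1,p2},{p1,p3},{p1,p4},{p2,p3},{p3,p4},{p1,p3,p4},{p2,p3,p4}} W3={{p1},{p4},{p1,p2},{p1,p3},{p1,p4},{p2,p4},{p3,p4},{p1,p3,p4},{p2,p3,p4}} W4={{p2},{p3},{p1,p2},{p1,p3},{p2,p3},{p2,p4},{p3,p4},{p1,p3,p4},{p2,p3,p4}}
  W12={{p3},{p1,p3},{p2,p3},{p3,p4},{p1,p3,p4},{p2,p3,p4}} W13={{p1,p3},{p3,p4},{p1,p3,p4},{p2,p3,p4}} W14={{p3},{p1,p3},{p2,p3},{p3,p4},{p1,p3,p4},{p2,p3,p4}} W23={{p1},{p1,p2},{p1,p3},{p1,p4},{p3,p4},{p1,p3,p4},{p2,p3,p4}} W24={{p3},{p1,p2},{p1,p3},{p2,p3},{p3,p4},{p1,p3,p4},{p2,p3,p4}} W34={{p1,p2},{p1,p3},{p2,p4},{p3,p4},{p1,p3,p4},{p2,p3,p4}}
  W123={{p1,p3},{p3,p4},{p1,p3,p4},{p2,p3,p4}} W124={{p3},{p1,p3},{p2,p3},{p3,p4},{p1,p3,p4},{p2,p3,p4}} W134={{p1,p3},{p3,p4},{p1,p3,p4},{p2,p3,p4}} W234={{p1,p2},{p1,p3},{p3,p4},{p1,p3,p4},{p2,p3,p4}}
  W1234={{p1,p3},{p3,p4},{p1,p3,p4},{p2,p3,p4}}
components per intersection:
  W1: {{p3},{p1,p3},{p2,p3},{p3,p4},{p1,p3,p4},{p2,p3,p4}}
  W2: {{p1},{p3},{p1,p2},{p1,p3},{p1,p4},{p2,p3},{p3,p4},{p1,p3,p4},{p2,p3,p4}}
  W3: {{p1},{p4},{p1,p2},{p1,p3},{p1,p4},{p2,p4},{p3,p4},{p1,p3,p4},{p2,p3,p4}}
  W4: {{p2},{p3},{p1,p2},{p1,p3},{p2,p3},{p2,p4},{p3,p4},{p1,p3,p4},{p2,p3,p4}}
  W12: {{p3},{p1,p3},{p2,p3},{p3,p4},{p1,p3,p4},{p2,p3,p4}}
  W13: {{p1,p3},{p3,p4},{p1,p3,p4},{p2,p3,p4}}
  W14: {{p3},{p1,p3},{p2,p3},{p3,p4},{p1,p3,p4},{p2,p3,p4}}
  W23: {{p1},{p1,p2},{p1,p3},{p1,p4},{p3,p4},{p1,p3,p4},{p2,p3,p4}}
  W24: {{p3},{p1,p3},{p2,p3},{p3,p4},{p1,p3,p4},{p2,p3,p4}} {{p1,p2}}
  W34: {{p1,p2}} {{p1,p3},{p2,p4},{p3,p4},{p1,p3,p4},{p2,p3,p4}}
  W123: {{p1,p3},{p3,p4},{p1,p3,p4},{p2,p3,p4}}
  W124: {{p3},{p1,p3},{p2,p3},{p3,p4},{p1,p3,p4},{p2,p3,p4}}
  W134: {{p1,p3},{p3,p4},{p1,p3,p4},{p2,p3,p4}}
  W234: {{p1,p2}} {{p1,p3},{p3,p4},{p1,p3,p4},{p2,p3,p4}}
  W1234: {{p1,p3},{p3,p4},{p1,p3,p4},{p2,p3,p4}}
C dims 4,8,5,1; δ0: rk 3, SNF 1^3; δ1: rk 4, SNF 1^4; δ2: rk 1, SNF 1^1
Ȟ^0: (4−3)−0=1 ⇒ Z
Ȟ^1: (8−4)−3=1 ⇒ Z
Ȟ^2: (5−1)−4=0 ⇒ 0

Ȟ^0 ≅ Z, Ȟ^1 ≅ Z, Ȟ^2 ≅ 0


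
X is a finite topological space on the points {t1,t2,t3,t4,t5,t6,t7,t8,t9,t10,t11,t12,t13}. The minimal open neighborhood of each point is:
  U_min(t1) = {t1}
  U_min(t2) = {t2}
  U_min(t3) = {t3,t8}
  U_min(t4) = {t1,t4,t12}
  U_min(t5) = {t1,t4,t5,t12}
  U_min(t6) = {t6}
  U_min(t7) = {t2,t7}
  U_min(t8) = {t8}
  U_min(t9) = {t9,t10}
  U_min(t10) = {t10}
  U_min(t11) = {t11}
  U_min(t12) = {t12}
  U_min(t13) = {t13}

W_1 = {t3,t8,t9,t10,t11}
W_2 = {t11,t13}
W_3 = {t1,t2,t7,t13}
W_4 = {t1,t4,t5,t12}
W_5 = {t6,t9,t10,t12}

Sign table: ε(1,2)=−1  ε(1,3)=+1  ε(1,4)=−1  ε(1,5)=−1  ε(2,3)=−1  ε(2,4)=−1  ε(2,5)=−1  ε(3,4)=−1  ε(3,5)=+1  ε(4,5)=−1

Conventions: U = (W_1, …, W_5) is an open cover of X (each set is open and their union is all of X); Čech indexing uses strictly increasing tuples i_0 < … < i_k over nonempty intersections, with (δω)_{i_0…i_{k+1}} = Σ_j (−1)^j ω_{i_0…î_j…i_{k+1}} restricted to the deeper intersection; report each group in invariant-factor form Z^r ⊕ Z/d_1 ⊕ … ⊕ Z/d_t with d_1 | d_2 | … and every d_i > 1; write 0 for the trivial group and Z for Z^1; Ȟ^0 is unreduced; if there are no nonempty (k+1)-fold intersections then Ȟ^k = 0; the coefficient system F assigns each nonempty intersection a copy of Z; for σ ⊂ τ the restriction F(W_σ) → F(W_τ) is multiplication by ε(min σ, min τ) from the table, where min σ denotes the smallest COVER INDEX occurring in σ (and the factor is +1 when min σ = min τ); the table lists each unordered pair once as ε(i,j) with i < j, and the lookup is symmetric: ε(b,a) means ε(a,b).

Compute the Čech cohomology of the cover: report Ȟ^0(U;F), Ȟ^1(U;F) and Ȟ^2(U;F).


nerve of the cover:
  W12={t11} W15={t9,t10} W23={t13} W34={t1} W45={t12}
C dims 5,5; δ0: rk 5, SNF 1^4·2
Ȟ^0 = (5 − 5) − 0 = 0, so Ȟ^0 ≅ 0
Ȟ^1 = (5 − 0) − 5 = 0 plus torsion [2], so Ȟ^1 ≅ Z/2
Ȟ^2 = (0 − 0) − 0 = 0, so Ȟ^2 ≅ 0

Ȟ^0 = 0, Ȟ^1 = Z/2 and Ȟ^2 = 0


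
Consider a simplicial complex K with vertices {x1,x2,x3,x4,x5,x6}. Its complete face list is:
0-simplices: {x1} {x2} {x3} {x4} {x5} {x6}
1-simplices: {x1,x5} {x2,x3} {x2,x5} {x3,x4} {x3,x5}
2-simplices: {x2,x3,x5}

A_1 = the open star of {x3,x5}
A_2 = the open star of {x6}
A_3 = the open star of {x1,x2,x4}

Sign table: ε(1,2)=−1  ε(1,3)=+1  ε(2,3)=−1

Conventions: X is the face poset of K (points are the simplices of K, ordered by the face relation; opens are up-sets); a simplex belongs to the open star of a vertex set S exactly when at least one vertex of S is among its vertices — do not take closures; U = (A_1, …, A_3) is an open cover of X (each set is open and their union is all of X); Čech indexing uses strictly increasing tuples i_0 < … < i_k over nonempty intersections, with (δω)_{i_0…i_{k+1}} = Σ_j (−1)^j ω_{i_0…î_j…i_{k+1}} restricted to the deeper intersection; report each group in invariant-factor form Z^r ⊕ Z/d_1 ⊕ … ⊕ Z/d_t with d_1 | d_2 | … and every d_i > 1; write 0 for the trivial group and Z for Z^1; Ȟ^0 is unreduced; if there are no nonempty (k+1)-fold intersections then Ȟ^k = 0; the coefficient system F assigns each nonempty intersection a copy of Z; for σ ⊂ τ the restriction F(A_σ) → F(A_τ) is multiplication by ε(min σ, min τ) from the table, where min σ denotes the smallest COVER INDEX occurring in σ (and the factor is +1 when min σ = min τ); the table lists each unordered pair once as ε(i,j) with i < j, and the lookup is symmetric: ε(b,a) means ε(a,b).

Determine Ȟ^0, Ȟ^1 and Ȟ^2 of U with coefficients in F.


nonempty overlaps:
  A1={{x3},{x5},{x1,x5},{x2,x3},{x2,x5},{x3,x4},{x3,x5},{x2,x3,x5}} A2={{x6}} A3={{x1},{x2},{x4},{x1,x5},{x2,x3},{x2,x5},{x3,x4},{x2,x3,x5}}
  A13={{x1,x5},{x2,x3},{x2,x5},{x3,x4},{x2,x3,x5}}
C dims 3,1; δ0: rk 1, SNF 1^1
degree 0: 3−1−0 = 2 → Ȟ^0 ≅ Z^2
degree 1: 1−0−1 = 0 → Ȟ^1 ≅ 0
degree 2: 0−0−0 = 0 → Ȟ^2 ≅ 0

Ȟ^0 = Z^2, Ȟ^1 = 0, Ȟ^2 = 0


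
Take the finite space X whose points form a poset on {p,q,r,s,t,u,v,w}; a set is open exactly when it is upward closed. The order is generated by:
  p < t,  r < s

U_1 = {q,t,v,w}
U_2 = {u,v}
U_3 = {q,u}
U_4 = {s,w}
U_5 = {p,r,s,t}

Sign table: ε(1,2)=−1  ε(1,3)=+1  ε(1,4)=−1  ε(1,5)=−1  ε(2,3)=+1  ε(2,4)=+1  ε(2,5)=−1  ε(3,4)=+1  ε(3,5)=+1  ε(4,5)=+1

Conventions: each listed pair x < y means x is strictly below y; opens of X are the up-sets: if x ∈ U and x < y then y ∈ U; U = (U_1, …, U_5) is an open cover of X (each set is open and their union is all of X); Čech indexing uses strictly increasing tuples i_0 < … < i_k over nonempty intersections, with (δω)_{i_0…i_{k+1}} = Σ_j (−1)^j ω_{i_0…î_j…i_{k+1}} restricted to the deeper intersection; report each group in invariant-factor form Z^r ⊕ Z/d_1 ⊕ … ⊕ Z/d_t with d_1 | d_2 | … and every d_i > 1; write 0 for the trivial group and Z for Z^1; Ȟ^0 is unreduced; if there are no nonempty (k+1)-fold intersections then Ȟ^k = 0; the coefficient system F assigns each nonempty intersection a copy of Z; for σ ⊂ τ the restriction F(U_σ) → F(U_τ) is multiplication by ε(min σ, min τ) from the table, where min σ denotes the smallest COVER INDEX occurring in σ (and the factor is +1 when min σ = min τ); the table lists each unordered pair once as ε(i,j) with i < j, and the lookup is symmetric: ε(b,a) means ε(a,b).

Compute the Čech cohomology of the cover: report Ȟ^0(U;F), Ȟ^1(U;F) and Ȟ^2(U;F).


Ȟ^0(U;F) ≅ 0, Ȟ^1(U;F) ≅ Z ⊕ Z/2 and Ȟ^2(U;F) ≅ 0

cover nerve:
  U12={v} U13={q} U14={w} U15={t} U23={u} U45={s}
C dims 5,6; δ0: rk 5, SNF 1^4·2
Ȟ^0: (5−5)−0=0 ⇒ 0
Ȟ^1: (6−0)−5=1 plus torsion [2] ⇒ Z ⊕ Z/2
Ȟ^2: (0−0)−0=0 ⇒ 0


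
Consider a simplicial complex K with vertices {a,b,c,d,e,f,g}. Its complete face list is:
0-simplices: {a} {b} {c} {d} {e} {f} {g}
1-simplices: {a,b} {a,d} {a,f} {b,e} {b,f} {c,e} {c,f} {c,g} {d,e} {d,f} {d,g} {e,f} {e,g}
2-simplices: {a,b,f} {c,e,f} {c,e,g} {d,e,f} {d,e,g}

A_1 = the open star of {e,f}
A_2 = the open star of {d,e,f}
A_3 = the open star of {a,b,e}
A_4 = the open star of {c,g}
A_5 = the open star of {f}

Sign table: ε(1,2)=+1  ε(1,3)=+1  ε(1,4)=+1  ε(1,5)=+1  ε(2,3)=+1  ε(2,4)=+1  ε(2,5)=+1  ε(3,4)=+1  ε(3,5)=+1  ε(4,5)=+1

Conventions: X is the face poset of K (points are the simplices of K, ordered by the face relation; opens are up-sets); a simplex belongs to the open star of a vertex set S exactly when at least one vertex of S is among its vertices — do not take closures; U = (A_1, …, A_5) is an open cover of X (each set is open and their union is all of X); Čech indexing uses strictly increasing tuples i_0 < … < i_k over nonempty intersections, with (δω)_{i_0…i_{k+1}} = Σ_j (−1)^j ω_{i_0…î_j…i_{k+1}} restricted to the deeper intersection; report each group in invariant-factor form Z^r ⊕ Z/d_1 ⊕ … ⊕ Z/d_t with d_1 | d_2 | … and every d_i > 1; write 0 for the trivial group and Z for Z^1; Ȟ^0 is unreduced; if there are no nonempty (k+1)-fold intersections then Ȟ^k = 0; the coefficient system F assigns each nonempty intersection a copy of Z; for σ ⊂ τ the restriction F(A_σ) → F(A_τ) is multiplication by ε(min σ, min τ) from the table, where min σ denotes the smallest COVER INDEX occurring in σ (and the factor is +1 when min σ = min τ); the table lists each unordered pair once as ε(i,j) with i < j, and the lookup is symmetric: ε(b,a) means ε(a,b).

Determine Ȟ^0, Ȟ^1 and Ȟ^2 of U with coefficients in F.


nerve simplices:
  A1={{e},{f},{a,f},{b,e},{b,f},{c,e},{c,f},{d,e},{d,f},{e,f},{e,g},{a,b,f},{c,e,f},{c,e,g},{d,e,f},{d,e,g}} A2={{d},{e},{f},{a,d},{a,f},{b,e},{b,f},{c,e},{c,f},{d,e},{d,f},{d,g},{e,f},{e,g},{a,b,f},{c,e,f},{c,e,g},{d,e,f},{d,e,g}} A3={{a},{b},{e},{a,b},{a,d},{a,f},{b,e},{b,f},{c,e},{d,e},{e,f},{e,g},{a,b,f},{c,e,f},{c,e,g},{d,e,f},{d,e,g}} A4={{c},{g},{c,e},{c,f},{c,g},{d,g},{e,g},{c,e,f},{c,e,g},{d,e,g}} A5={{f},{a,f},{b,f},{c,f},{d,f},{e,f},{a,b,f},{c,e,f},{d,e,f}}
  A12={{e},{f},{a,f},{b,e},{b,f},{c,e},{c,f},{d,e},{d,f},{e,f},{e,g},{a,b,f},{c,e,f},{c,e,g},{d,e,f},{d,e,g}} A13={{e},{a,f},{b,e},{b,f},{c,e},{d,e},{e,f},{e,g},{a,b,f},{c,e,f},{c,e,g},{d,e,f},{d,e,g}} A14={{c,e},{c,f},{e,g},{c,e,f},{c,e,g},{d,e,g}} A15={{f},{a,f},{b,f},{c,f},{d,f},{e,f},{a,b,f},{c,e,f},{d,e,f}} A23={{e},{a,d},{a,f},{b,e},{b,f},{c,e},{d,e},{e,f},{e,g},{a,b,f},{c,e,f},{c,e,g},{d,e,f},{d,e,g}} A24={{c,e},{c,f},{d,g},{e,g},{c,e,f},{c,e,g},{d,e,g}} A25={{f},{a,f},{b,f},{c,f},{d,f},{e,f},{a,b,f},{c,e,f},{d,e,f}} A34={{c,e},{e,g},{c,e,f},{c,e,g},{d,e,g}} A35={{a,f},{b,f},{e,f},{a,b,f},{c,e,f},{d,e,f}} A45={{c,f},{c,e,f}}
  A123={{e},{a,f},{b,e},{b,f},{c,e},{d,e},{e,f},{e,g},{a,b,f},{c,e,f},{c,e,g},{d,e,f},{d,e,g}} A124={{c,e},{c,f},{e,g},{c,e,f},{c,e,g},{d,e,g}} A125={{f},{a,f},{b,f},{c,f},{d,f},{e,f},{a,b,f},{c,e,f},{d,e,f}} A134={{c,e},{e,g},{c,e,f},{c,e,g},{d,e,g}} A135={{a,f},{b,f},{e,f},{a,b,f},{c,e,f},{d,e,f}} A145={{c,f},{c,e,f}} A234={{c,e},{e,g},{c,e,f},{c,e,g},{d,e,g}} A235={{a,f},{b,f},{e,f},{a,b,f},{c,e,f},{d,e,f}} A245={{c,f},{c,e,f}} A345={{c,e,f}}
  A1234={{c,e},{e,g},{c,e,f},{c,e,g},{d,e,g}} A1235={{a,f},{b,f},{e,f},{a,b,f},{c,e,f},{d,e,f}} A1245={{c,f},{c,e,f}} A1345={{c,e,f}} A2345={{c,e,f}}
  A12345={{c,e,f}}
C dims 5,10,10,5; δ0: rk 4, SNF 1^4; δ1: rk 6, SNF 1^6; δ2: rk 4, SNF 1^4
degree 0: 5−4−0 = 1 → Ȟ^0 ≅ Z
degree 1: 10−6−4 = 0 → Ȟ^1 ≅ 0
degree 2: 10−4−6 = 0 → Ȟ^2 ≅ 0

Ȟ^0(U;F) ≅ Z,  Ȟ^1(U;F) ≅ 0,  Ȟ^2(U;F) ≅ 0


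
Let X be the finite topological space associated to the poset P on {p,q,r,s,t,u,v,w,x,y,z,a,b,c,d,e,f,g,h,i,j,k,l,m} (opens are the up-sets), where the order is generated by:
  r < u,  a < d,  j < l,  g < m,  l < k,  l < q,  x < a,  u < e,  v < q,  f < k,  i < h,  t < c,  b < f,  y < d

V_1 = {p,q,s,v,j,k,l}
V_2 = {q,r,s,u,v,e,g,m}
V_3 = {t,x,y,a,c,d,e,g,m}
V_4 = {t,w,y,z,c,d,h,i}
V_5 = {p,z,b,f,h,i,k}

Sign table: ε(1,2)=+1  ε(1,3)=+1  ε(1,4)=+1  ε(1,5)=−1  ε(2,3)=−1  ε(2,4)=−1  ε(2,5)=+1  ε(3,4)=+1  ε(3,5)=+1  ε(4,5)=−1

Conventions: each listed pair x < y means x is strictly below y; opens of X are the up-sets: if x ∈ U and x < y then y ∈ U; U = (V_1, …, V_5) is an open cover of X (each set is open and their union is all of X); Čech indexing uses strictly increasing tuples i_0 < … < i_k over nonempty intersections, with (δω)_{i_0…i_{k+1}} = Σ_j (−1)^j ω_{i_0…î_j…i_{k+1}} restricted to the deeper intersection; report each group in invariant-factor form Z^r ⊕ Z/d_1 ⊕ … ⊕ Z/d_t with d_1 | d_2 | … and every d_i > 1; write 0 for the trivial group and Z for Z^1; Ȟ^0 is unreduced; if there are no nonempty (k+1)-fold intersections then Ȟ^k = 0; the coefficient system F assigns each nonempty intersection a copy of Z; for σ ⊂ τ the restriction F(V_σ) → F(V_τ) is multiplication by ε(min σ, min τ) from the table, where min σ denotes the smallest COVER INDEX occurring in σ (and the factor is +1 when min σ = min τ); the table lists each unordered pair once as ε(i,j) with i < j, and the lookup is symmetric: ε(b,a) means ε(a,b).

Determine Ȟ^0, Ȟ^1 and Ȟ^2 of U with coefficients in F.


nonempty overlaps:
  V12={q,s,v} V15={p,k} V23={e,g,m} V34={t,y,c,d} V45={z,h,i}
C dims 5,5; δ0: rk 5, SNF 1^4·2
degree 0: 5−5−0 = 0 → Ȟ^0 ≅ 0
degree 1: 5−0−5 = 0 plus torsion [2] → Ȟ^1 ≅ Z/2
degree 2: 0−0−0 = 0 → Ȟ^2 ≅ 0

Ȟ^0 ≅ 0, Ȟ^1 ≅ Z/2, Ȟ^2 ≅ 0


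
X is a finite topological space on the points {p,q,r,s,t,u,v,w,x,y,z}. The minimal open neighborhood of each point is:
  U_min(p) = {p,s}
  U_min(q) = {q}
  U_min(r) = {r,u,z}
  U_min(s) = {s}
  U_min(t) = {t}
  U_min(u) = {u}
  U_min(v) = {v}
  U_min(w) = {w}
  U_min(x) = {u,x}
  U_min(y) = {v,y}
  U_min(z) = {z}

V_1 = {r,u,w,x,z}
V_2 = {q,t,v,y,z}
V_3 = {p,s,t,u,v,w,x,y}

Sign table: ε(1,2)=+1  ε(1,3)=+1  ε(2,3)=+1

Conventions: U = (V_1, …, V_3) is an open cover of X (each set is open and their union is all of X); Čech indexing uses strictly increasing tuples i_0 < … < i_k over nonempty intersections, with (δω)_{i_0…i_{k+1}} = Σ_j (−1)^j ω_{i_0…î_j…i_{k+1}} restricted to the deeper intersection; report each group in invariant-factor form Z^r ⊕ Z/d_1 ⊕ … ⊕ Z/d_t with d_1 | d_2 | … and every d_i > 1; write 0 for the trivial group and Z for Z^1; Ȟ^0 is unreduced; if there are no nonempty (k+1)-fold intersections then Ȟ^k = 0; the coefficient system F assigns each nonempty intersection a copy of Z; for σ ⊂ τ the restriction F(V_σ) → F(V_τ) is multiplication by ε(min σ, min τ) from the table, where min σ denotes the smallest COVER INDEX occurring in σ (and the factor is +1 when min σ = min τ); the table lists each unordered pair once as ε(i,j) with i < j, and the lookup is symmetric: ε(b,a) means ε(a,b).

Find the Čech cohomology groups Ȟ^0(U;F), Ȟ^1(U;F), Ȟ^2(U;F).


intersection data:
  V12={z} V13={u,w,x} V23={t,v,y}
C dims 3,3; δ0: rk 2, SNF 1^2
Ȟ^0 = (3 − 2) − 0 = 1, so Ȟ^0 ≅ Z
Ȟ^1 = (3 − 0) − 2 = 1, so Ȟ^1 ≅ Z
Ȟ^2 = (0 − 0) − 0 = 0, so Ȟ^2 ≅ 0

Ȟ^0(U;F) ≅ Z, Ȟ^1(U;F) ≅ Z and Ȟ^2(U;F) ≅ 0


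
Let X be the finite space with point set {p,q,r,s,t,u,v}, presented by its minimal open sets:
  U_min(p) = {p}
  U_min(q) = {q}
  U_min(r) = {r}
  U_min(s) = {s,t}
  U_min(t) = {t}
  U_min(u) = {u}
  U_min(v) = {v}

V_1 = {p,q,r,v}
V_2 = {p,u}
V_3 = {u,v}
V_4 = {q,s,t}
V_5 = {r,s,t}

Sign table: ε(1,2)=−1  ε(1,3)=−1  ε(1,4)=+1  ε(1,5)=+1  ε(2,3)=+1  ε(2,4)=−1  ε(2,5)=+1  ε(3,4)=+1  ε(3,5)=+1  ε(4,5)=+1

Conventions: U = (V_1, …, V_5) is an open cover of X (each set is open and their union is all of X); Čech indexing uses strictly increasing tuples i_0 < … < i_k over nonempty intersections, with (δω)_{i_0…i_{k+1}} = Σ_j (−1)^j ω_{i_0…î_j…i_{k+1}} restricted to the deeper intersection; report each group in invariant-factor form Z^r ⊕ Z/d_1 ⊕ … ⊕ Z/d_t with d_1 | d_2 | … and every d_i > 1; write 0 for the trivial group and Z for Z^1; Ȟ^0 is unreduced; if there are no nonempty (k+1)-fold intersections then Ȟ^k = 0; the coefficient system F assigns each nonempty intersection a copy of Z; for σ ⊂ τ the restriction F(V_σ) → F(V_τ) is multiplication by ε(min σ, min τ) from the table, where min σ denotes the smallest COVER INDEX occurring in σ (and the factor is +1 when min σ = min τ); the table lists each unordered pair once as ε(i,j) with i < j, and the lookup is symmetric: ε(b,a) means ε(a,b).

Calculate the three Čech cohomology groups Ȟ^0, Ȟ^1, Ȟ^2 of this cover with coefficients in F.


nerve of the cover:
  V12={p} V13={v} V14={q} V15={r} V23={u} V45={s,t}
C dims 5,6; δ0: rk 4, SNF 1^4
Ȟ^0 = (5 − 4) − 0 = 1, so Ȟ^0 ≅ Z
Ȟ^1 = (6 − 0) − 4 = 2, so Ȟ^1 ≅ Z^2
Ȟ^2 = (0 − 0) − 0 = 0, so Ȟ^2 ≅ 0

Ȟ^0(U;F) ≅ Z; Ȟ^1(U;F) ≅ Z^2; Ȟ^2(U;F) ≅ 0


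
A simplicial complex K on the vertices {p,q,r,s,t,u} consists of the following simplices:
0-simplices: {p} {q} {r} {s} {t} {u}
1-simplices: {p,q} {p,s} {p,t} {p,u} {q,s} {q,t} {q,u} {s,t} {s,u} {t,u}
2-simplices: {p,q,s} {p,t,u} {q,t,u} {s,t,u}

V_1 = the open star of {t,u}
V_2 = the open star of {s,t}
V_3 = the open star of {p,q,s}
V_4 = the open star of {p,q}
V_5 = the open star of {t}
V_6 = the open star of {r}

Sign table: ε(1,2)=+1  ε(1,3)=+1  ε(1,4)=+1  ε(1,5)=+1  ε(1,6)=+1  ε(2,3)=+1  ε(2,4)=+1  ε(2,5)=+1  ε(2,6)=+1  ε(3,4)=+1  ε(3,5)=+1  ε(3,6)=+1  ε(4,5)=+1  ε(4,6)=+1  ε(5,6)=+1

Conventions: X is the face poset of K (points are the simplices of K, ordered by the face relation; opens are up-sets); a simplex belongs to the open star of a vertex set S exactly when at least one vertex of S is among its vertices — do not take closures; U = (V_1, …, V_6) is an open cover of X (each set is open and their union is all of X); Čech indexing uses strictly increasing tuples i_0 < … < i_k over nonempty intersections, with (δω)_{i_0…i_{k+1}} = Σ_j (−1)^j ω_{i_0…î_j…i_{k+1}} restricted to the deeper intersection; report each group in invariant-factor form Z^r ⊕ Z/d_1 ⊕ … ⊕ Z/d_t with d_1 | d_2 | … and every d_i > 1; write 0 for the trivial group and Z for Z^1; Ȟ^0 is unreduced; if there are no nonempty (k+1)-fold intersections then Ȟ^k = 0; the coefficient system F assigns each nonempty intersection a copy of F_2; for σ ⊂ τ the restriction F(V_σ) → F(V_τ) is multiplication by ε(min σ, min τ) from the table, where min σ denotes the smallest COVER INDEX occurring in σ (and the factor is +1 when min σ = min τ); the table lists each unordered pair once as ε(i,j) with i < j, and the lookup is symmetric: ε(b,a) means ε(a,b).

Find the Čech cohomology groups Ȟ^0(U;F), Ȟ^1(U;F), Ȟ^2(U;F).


Ȟ^0 ≅ Z/2 ⊕ Z/2; Ȟ^1 ≅ 0; Ȟ^2 ≅ 0

nonempty intersections:
  V1={{t},{u},{p,t},{p,u},{q,t},{q,u},{s,t},{s,u},{t,u},{p,t,u},{q,t,u},{s,t,u}} V2={{s},{t},{p,s},{p,t},{q,s},{q,t},{s,t},{s,u},{t,u},{p,q,s},{p,t,u},{q,t,u},{s,t,u}} V3={{p},{q},{s},{p,q},{p,s},{p,t},{p,u},{q,s},{q,t},{q,u},{s,t},{s,u},{p,q,s},{p,t,u},{q,t,u},{s,t,u}} V4={{p},{q},{p,q},{p,s},{p,t},{p,u},{q,s},{q,t},{q,u},{p,q,s},{p,t,u},{q,t,u}} V5={{t},{p,t},{q,t},{s,t},{t,u},{p,t,u},{q,t,u},{s,t,u}} V6={{r}}
  V12={{t},{p,t},{q,t},{s,t},{s,u},{t,u},{p,t,u},{q,t,u},{s,t,u}} V13={{p,t},{p,u},{q,t},{q,u},{s,t},{s,u},{p,t,u},{q,t,u},{s,t,u}} V14={{p,t},{p,u},{q,t},{q,u},{p,t,u},{q,t,u}} V15={{t},{p,t},{q,t},{s,t},{t,u},{p,t,u},{q,t,u},{s,t,u}} V23={{s},{p,s},{p,t},{q,s},{q,t},{s,t},{s,u},{p,q,s},{p,t,u},{q,t,u},{s,t,u}} V24={{p,s},{p,t},{q,s},{q,t},{p,q,s},{p,t,u},{q,t,u}} V25={{t},{p,t},{q,t},{s,t},{t,u},{p,t,u},{q,t,u},{s,t,u}} V34={{p},{q},{p,q},{p,s},{p,t},{p,u},{q,s},{q,t},{q,u},{p,q,s},{p,t,u},{q,t,u}} V35={{p,t},{q,t},{s,t},{p,t,u},{q,t,u},{s,t,u}} V45={{p,t},{q,t},{p,t,u},{q,t,u}}
  V123={{p,t},{q,t},{s,t},{s,u},{p,t,u},{q,t,u},{s,t,u}} V124={{p,t},{q,t},{p,t,u},{q,t,u}} V125={{t},{p,t},{q,t},{s,t},{t,u},{p,t,u},{q,t,u},{s,t,u}} V134={{p,t},{p,u},{q,t},{q,u},{p,t,u},{q,t,u}} V135={{p,t},{q,t},{s,t},{p,t,u},{q,t,u},{s,t,u}} V145={{p,t},{q,t},{p,t,u},{q,t,u}} V234={{p,s},{p,t},{q,s},{q,t},{p,q,s},{p,t,u},{q,t,u}} V235={{p,t},{q,t},{s,t},{p,t,u},{q,t,u},{s,t,u}} V245={{p,t},{q,t},{p,t,u},{q,t,u}} V345={{p,t},{q,t},{p,t,u},{q,t,u}}
  V1234={{p,t},{q,t},{p,t,u},{q,t,u}} V1235={{p,t},{q,t},{s,t},{p,t,u},{q,t,u},{s,t,u}} V1245={{p,t},{q,t},{p,t,u},{q,t,u}} V1345={{p,t},{q,t},{p,t,u},{q,t,u}} V2345={{p,t},{q,t},{p,t,u},{q,t,u}}
  V12345={{p,t},{q,t},{p,t,u},{q,t,u}}
C dims 6,10,10,5; δ0: rk_F2 4; δ1: rk_F2 6; δ2: rk_F2 4
Ȟ^0: (6−4)−0=2 ⇒ Z/2 ⊕ Z/2
Ȟ^1: (10−6)−4=0 ⇒ 0
Ȟ^2: (10−4)−6=0 ⇒ 0


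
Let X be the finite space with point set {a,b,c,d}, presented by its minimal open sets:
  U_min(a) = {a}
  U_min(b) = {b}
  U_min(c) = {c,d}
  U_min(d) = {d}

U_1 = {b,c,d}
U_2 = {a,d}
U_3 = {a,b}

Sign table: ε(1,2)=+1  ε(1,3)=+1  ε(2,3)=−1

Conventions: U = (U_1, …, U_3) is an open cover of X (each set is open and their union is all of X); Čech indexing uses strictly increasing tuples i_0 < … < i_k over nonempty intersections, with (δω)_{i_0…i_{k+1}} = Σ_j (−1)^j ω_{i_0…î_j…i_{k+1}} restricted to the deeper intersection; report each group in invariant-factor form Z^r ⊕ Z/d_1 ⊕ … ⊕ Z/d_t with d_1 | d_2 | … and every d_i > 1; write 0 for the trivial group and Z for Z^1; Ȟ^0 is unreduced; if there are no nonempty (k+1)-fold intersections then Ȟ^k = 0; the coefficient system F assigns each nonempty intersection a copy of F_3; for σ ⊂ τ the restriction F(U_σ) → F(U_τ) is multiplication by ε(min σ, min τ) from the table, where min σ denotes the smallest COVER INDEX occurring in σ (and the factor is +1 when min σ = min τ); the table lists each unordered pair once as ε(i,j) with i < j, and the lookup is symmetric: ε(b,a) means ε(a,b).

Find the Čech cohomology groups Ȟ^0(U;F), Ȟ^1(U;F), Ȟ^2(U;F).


Ȟ^0 ≅ 0; Ȟ^1 ≅ 0; Ȟ^2 ≅ 0

nonempty overlaps:
  U12={d} U13={b} U23={a}
C dims 3,3; δ0: rk_F3 3
degree 0: 3−3−0 = 0 → Ȟ^0 ≅ 0
degree 1: 3−0−3 = 0 → Ȟ^1 ≅ 0
degree 2: 0−0−0 = 0 → Ȟ^2 ≅ 0
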